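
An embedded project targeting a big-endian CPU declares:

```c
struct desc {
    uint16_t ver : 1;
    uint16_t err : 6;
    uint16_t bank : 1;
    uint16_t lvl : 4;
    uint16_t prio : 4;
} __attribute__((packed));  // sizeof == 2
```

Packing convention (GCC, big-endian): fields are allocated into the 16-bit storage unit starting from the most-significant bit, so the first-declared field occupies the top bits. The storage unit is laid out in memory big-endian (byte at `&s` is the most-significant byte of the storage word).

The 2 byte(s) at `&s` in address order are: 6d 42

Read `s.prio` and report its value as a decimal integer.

2

[0]=0x6d [1]=0x42 (big-endian) → word 0x6d42
ver [15+:1] = (word>>15) & 0x1 = 0
err [9+:6] = (word>>9) & 0x3f = 54
bank [8+:1] = (word>>8) & 0x1 = 1
lvl [4+:4] = (word>>4) & 0xf = 4
prio [0+:4] = (word>>0) & 0xf = 2  ←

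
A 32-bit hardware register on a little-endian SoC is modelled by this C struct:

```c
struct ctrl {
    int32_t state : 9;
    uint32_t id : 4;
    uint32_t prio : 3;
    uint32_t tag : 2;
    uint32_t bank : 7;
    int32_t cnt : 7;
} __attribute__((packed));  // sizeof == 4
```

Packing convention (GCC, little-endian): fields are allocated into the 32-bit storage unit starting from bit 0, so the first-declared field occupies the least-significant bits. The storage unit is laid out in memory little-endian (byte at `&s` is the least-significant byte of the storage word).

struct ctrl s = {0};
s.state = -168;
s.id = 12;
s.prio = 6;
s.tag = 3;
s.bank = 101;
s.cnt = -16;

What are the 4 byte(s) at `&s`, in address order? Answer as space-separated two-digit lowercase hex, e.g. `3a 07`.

[0+:9] state=-168 & 0x1ff = 0x158; word=0x00000158
[9+:4] id=12 & 0xf = 0xc; word=0x00001958
[13+:3] prio=6 & 0x7 = 0x6; word=0x0000d958
[16+:2] tag=3 & 0x3 = 0x3; word=0x0003d958
[18+:7] bank=101 & 0x7f = 0x65; word=0x0197d958
[25+:7] cnt=-16 & 0x7f = 0x70; word=0xe197d958
word = 0xe197d958 → little-endian bytes:
  [0]=0x58  [1]=0xd9  [2]=0x97  [3]=0xe1

58 d9 97 e1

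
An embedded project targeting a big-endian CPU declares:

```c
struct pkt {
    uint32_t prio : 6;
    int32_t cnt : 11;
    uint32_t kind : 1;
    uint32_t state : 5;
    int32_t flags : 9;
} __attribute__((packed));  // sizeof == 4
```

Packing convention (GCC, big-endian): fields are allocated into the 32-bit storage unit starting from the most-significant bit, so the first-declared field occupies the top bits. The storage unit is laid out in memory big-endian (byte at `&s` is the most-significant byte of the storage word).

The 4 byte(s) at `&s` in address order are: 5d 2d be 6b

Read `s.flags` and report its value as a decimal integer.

107

[0]=0x5d [1]=0x2d [2]=0xbe [3]=0x6b (big-endian) → word 0x5d2dbe6b
prio:6 @ bit 26 → (0x5d2dbe6b>>26)&0x3f = 0x17
cnt:11 @ bit 15 → (0x5d2dbe6b>>15)&0x7ff = 0x25b
kind:1 @ bit 14 → (0x5d2dbe6b>>14)&0x1 = 0x0
state:5 @ bit 9 → (0x5d2dbe6b>>9)&0x1f = 0x1f
flags:9 @ bit 0 → (0x5d2dbe6b>>0)&0x1ff = 0x6b  ←
flags signed 9b, MSB=0: value = 107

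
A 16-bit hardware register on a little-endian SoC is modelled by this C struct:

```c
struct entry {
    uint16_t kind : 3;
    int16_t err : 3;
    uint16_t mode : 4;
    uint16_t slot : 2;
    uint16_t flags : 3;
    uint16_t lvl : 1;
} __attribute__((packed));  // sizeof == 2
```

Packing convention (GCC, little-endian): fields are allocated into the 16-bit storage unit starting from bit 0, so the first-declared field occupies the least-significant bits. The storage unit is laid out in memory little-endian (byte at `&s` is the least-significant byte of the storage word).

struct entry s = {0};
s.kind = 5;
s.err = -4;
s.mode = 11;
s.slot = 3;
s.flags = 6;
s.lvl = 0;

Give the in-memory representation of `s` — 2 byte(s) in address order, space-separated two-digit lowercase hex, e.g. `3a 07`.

kind:3 = 5 → 0x5 << 0 → word 0x0005
err:3 = -4 → 0x4 << 3 → word 0x0025
mode:4 = 11 → 0xb << 6 → word 0x02e5
slot:2 = 3 → 0x3 << 10 → word 0x0ee5
flags:3 = 6 → 0x6 << 12 → word 0x6ee5
lvl:1 = 0 → 0x0 << 15 → word 0x6ee5
word = 0x6ee5 → little-endian bytes:
  [0]=0xe5  [1]=0x6e

e5 6e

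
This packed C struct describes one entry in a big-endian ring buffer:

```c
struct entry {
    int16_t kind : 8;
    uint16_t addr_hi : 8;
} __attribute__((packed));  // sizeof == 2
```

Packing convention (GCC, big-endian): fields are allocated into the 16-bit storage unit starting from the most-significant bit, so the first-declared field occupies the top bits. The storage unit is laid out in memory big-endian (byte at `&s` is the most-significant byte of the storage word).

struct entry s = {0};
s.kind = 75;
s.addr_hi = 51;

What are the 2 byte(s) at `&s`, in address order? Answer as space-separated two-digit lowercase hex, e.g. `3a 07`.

kind (8b) val=75 bits=0x4b at bit 8: 0x4b00
addr_hi (8b) val=51 bits=0x33 at bit 0: 0x4b33
word = 0x4b33 → big-endian bytes:
  [0]=0x4b  [1]=0x33

4b 33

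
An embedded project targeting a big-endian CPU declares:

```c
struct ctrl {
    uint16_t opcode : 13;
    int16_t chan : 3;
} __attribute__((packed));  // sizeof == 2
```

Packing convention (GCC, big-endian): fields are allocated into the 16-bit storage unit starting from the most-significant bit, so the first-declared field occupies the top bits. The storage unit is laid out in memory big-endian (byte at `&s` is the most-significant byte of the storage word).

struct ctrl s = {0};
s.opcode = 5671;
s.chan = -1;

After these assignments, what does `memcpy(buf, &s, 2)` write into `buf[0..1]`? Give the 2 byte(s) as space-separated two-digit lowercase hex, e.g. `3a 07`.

opcode (13b) val=5671 bits=0x1627 at bit 3: 0xb138
chan (3b) val=-1 bits=0x7 at bit 0: 0xb13f
word = 0xb13f → big-endian bytes:
  [0]=0xb1  [1]=0x3f

b1 3f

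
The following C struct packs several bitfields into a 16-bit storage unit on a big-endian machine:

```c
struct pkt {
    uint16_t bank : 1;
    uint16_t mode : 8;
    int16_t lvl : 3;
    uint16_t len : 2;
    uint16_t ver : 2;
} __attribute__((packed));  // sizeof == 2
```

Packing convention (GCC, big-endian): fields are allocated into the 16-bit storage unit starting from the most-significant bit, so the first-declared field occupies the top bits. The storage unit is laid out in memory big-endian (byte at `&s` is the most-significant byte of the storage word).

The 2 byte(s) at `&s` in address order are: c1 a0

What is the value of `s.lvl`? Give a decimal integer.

[0]=0xc1 [1]=0xa0 (big-endian) → word 0xc1a0
bank:1 @ bit 15 → (0xc1a0>>15)&0x1 = 0x1
mode:8 @ bit 7 → (0xc1a0>>7)&0xff = 0x83
lvl:3 @ bit 4 → (0xc1a0>>4)&0x7 = 0x2  ←
len:2 @ bit 2 → (0xc1a0>>2)&0x3 = 0x0
ver:2 @ bit 0 → (0xc1a0>>0)&0x3 = 0x0
lvl signed 3b, MSB=0: value = 2

2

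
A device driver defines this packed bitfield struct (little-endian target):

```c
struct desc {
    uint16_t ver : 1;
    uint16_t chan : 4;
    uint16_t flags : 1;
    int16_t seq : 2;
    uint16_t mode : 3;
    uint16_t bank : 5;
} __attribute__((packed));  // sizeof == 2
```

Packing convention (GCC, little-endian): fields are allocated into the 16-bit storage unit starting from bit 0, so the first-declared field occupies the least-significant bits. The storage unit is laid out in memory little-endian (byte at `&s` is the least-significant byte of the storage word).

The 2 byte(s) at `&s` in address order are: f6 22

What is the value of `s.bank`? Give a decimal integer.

[0]=0xf6 [1]=0x22 (little-endian) → word 0x22f6
ver [0+:1] = (word>>0) & 0x1 = 0
chan [1+:4] = (word>>1) & 0xf = 11
flags [5+:1] = (word>>5) & 0x1 = 1
seq [6+:2] = (word>>6) & 0x3 = 3
mode [8+:3] = (word>>8) & 0x7 = 2
bank [11+:5] = (word>>11) & 0x1f = 4  ←

4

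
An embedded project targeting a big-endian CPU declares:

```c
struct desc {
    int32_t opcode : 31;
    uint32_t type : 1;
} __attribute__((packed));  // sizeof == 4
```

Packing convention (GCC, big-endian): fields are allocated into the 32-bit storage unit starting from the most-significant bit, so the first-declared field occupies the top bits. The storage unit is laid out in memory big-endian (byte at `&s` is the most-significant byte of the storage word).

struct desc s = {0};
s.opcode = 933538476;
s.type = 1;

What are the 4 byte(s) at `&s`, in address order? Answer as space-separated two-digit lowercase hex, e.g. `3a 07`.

6f 49 55 59

opcode:31 = 933538476 → 0x37a4aaac << 1 → word 0x6f495558
type:1 = 1 → 0x1 << 0 → word 0x6f495559
word = 0x6f495559 → big-endian bytes:
  [0]=0x6f  [1]=0x49  [2]=0x55  [3]=0x59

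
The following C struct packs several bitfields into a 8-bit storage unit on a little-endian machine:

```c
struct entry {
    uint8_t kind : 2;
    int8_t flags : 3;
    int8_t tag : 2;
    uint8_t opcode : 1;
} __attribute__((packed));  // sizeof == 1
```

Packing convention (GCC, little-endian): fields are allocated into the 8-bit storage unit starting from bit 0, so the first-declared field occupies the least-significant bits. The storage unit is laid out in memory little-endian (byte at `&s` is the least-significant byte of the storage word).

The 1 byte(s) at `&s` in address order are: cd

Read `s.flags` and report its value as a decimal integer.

[0]=0xcd (little-endian) → word 0xcd
kind [0+:2] = (word>>0) & 0x3 = 1
flags [2+:3] = (word>>2) & 0x7 = 3  ←
tag [5+:2] = (word>>5) & 0x3 = 2
opcode [7+:1] = (word>>7) & 0x1 = 1
flags signed 3b, MSB=0: value = 3

3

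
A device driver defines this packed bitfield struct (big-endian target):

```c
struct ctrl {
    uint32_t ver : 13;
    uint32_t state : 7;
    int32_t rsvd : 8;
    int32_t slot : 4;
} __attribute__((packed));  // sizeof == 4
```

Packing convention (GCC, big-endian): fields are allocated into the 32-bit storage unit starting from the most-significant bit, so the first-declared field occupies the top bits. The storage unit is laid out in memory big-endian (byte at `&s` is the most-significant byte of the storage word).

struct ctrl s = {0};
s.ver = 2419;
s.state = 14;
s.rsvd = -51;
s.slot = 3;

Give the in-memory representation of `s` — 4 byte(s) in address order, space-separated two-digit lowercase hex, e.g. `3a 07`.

4b 98 ec d3

[19+:13] ver=2419 & 0x1fff = 0x973; word=0x4b980000
[12+:7] state=14 & 0x7f = 0xe; word=0x4b98e000
[4+:8] rsvd=-51 & 0xff = 0xcd; word=0x4b98ecd0
[0+:4] slot=3 & 0xf = 0x3; word=0x4b98ecd3
word = 0x4b98ecd3 → big-endian bytes:
  [0]=0x4b  [1]=0x98  [2]=0xec  [3]=0xd3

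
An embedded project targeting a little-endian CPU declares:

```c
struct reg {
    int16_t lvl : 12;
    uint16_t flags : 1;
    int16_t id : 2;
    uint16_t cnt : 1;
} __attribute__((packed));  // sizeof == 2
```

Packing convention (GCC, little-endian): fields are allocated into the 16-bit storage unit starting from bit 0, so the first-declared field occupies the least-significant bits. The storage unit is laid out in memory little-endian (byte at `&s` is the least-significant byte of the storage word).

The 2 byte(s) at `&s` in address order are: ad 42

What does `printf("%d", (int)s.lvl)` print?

685

[0]=0xad [1]=0x42 (little-endian) → word 0x42ad
lvl [0+:12] = (word>>0) & 0xfff = 685  ←
flags [12+:1] = (word>>12) & 0x1 = 0
id [13+:2] = (word>>13) & 0x3 = 2
cnt [15+:1] = (word>>15) & 0x1 = 0
lvl signed 12b, MSB=0: value = 685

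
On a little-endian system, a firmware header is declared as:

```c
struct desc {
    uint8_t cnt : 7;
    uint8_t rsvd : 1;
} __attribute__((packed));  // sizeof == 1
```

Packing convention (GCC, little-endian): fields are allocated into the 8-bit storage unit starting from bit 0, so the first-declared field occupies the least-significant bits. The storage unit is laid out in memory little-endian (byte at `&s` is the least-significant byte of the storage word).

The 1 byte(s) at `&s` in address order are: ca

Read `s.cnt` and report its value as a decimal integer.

74

[0]=0xca (little-endian) → word 0xca
cnt [0+:7] = (word>>0) & 0x7f = 74  ←
rsvd [7+:1] = (word>>7) & 0x1 = 1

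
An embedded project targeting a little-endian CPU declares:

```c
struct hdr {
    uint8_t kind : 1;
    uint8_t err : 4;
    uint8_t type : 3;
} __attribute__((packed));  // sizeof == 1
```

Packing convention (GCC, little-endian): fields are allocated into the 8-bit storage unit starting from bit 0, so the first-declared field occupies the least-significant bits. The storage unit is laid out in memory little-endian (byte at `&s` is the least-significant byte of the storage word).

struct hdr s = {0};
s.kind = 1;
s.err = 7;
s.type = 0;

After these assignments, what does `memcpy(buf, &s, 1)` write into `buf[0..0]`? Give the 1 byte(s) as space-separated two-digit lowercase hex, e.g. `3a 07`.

kind (1b) val=1 bits=0x1 at bit 0: 0x01
err (4b) val=7 bits=0x7 at bit 1: 0x0f
type (3b) val=0 bits=0x0 at bit 5: 0x0f
word = 0x0f → little-endian bytes:
  [0]=0x0f

0f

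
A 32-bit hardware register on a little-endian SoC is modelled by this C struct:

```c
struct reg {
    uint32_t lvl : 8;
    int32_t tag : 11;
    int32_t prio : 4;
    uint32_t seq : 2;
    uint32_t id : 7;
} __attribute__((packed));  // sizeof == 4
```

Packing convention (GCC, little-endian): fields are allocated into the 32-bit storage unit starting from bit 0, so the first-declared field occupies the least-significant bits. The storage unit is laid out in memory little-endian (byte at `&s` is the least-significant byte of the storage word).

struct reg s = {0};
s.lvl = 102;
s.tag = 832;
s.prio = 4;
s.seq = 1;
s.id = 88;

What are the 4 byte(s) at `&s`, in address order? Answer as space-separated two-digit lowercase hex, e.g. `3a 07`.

[0+:8] lvl=102 & 0xff = 0x66; word=0x00000066
[8+:11] tag=832 & 0x7ff = 0x340; word=0x00034066
[19+:4] prio=4 & 0xf = 0x4; word=0x00234066
[23+:2] seq=1 & 0x3 = 0x1; word=0x00a34066
[25+:7] id=88 & 0x7f = 0x58; word=0xb0a34066
word = 0xb0a34066 → little-endian bytes:
  [0]=0x66  [1]=0x40  [2]=0xa3  [3]=0xb0

66 40 a3 b0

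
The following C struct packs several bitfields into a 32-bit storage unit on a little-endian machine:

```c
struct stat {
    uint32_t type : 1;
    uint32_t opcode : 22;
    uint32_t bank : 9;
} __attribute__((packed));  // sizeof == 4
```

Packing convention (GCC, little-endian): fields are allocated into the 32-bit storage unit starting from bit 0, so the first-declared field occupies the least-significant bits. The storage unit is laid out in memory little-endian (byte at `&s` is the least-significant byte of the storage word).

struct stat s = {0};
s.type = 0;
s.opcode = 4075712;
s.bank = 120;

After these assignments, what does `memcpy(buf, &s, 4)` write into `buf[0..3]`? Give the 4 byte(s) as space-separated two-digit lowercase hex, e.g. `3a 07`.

80 61 7c 3c

type (1b) val=0 bits=0x0 at bit 0: 0x00000000
opcode (22b) val=4075712 bits=0x3e30c0 at bit 1: 0x007c6180
bank (9b) val=120 bits=0x78 at bit 23: 0x3c7c6180
word = 0x3c7c6180 → little-endian bytes:
  [0]=0x80  [1]=0x61  [2]=0x7c  [3]=0x3c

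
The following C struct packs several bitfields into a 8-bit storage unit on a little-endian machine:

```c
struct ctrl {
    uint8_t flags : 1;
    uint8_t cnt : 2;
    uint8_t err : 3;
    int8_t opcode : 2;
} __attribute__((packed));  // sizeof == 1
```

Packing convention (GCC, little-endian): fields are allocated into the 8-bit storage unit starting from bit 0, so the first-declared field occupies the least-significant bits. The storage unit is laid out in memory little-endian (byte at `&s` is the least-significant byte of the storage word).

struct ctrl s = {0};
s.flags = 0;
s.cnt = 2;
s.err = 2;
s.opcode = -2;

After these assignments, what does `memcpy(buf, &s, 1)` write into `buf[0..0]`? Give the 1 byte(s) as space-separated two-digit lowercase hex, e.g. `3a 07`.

[0+:1] flags=0 & 0x1 = 0x0; word=0x00
[1+:2] cnt=2 & 0x3 = 0x2; word=0x04
[3+:3] err=2 & 0x7 = 0x2; word=0x14
[6+:2] opcode=-2 & 0x3 = 0x2; word=0x94
word = 0x94 → little-endian bytes:
  [0]=0x94

94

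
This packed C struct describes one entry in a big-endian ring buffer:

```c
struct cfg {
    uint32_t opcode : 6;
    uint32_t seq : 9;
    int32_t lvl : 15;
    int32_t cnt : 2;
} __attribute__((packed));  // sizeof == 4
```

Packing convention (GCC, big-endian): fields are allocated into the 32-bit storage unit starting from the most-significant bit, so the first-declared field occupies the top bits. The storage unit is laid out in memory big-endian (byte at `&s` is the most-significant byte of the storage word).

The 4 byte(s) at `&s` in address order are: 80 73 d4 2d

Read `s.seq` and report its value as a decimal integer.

57

[0]=0x80 [1]=0x73 [2]=0xd4 [3]=0x2d (big-endian) → word 0x8073d42d
opcode:6 @ bit 26 → (0x8073d42d>>26)&0x3f = 0x20
seq:9 @ bit 17 → (0x8073d42d>>17)&0x1ff = 0x39  ←
lvl:15 @ bit 2 → (0x8073d42d>>2)&0x7fff = 0x750b
cnt:2 @ bit 0 → (0x8073d42d>>0)&0x3 = 0x1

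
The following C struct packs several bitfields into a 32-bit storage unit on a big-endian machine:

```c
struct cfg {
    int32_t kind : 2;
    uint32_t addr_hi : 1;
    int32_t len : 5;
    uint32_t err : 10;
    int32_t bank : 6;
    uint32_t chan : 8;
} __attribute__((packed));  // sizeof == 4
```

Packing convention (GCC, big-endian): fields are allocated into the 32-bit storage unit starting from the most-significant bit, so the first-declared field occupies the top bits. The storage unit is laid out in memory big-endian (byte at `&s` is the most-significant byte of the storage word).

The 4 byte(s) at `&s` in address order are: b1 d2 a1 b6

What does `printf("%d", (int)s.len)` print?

[0]=0xb1 [1]=0xd2 [2]=0xa1 [3]=0xb6 (big-endian) → word 0xb1d2a1b6
kind:2 @ bit 30 → (0xb1d2a1b6>>30)&0x3 = 0x2
addr_hi:1 @ bit 29 → (0xb1d2a1b6>>29)&0x1 = 0x1
len:5 @ bit 24 → (0xb1d2a1b6>>24)&0x1f = 0x11  ←
err:10 @ bit 14 → (0xb1d2a1b6>>14)&0x3ff = 0x34a
bank:6 @ bit 8 → (0xb1d2a1b6>>8)&0x3f = 0x21
chan:8 @ bit 0 → (0xb1d2a1b6>>0)&0xff = 0xb6
len signed 5b, MSB=1: 17 - 32 = -15

-15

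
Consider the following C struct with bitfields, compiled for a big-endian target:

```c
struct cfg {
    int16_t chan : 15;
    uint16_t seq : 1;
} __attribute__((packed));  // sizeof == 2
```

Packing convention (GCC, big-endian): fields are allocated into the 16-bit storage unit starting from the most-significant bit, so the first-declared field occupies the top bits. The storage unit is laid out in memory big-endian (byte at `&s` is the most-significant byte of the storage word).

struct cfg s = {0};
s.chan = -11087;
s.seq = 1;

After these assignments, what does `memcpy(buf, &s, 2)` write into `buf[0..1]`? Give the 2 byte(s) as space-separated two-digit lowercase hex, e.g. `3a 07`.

a9 63

chan (15b) val=-11087 bits=0x54b1 at bit 1: 0xa962
seq (1b) val=1 bits=0x1 at bit 0: 0xa963
word = 0xa963 → big-endian bytes:
  [0]=0xa9  [1]=0x63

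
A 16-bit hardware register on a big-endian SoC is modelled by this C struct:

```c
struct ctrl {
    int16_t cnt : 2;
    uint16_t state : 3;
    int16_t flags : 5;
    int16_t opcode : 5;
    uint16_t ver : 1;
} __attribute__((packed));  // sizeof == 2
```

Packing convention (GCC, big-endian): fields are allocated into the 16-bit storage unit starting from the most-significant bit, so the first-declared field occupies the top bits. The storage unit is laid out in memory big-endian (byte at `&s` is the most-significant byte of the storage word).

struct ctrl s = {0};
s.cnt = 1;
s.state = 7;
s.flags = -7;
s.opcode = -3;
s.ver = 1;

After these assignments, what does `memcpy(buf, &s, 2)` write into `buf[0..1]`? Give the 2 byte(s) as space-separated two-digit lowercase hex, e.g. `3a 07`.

7e 7b

cnt:2 = 1 → 0x1 << 14 → word 0x4000
state:3 = 7 → 0x7 << 11 → word 0x7800
flags:5 = -7 → 0x19 << 6 → word 0x7e40
opcode:5 = -3 → 0x1d << 1 → word 0x7e7a
ver:1 = 1 → 0x1 << 0 → word 0x7e7b
word = 0x7e7b → big-endian bytes:
  [0]=0x7e  [1]=0x7b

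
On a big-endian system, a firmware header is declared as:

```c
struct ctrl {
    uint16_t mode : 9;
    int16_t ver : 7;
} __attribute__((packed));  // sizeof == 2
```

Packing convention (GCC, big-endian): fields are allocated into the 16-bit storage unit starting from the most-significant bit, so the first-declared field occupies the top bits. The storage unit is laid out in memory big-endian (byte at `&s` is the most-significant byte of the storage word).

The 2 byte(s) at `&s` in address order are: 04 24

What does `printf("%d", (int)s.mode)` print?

[0]=0x04 [1]=0x24 (big-endian) → word 0x0424
mode [7+:9] = (word>>7) & 0x1ff = 8  ←
ver [0+:7] = (word>>0) & 0x7f = 36

8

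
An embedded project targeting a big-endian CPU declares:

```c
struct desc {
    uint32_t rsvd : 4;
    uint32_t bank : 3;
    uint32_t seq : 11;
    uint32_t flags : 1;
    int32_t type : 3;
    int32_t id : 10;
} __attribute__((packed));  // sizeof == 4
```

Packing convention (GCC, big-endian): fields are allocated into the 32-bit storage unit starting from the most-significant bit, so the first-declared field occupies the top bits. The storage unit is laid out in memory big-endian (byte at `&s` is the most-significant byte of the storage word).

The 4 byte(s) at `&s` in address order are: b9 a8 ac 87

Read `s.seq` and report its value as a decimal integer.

[0]=0xb9 [1]=0xa8 [2]=0xac [3]=0x87 (big-endian) → word 0xb9a8ac87
rsvd:4 @ bit 28 → (0xb9a8ac87>>28)&0xf = 0xb
bank:3 @ bit 25 → (0xb9a8ac87>>25)&0x7 = 0x4
seq:11 @ bit 14 → (0xb9a8ac87>>14)&0x7ff = 0x6a2  ←
flags:1 @ bit 13 → (0xb9a8ac87>>13)&0x1 = 0x1
type:3 @ bit 10 → (0xb9a8ac87>>10)&0x7 = 0x3
id:10 @ bit 0 → (0xb9a8ac87>>0)&0x3ff = 0x87

1698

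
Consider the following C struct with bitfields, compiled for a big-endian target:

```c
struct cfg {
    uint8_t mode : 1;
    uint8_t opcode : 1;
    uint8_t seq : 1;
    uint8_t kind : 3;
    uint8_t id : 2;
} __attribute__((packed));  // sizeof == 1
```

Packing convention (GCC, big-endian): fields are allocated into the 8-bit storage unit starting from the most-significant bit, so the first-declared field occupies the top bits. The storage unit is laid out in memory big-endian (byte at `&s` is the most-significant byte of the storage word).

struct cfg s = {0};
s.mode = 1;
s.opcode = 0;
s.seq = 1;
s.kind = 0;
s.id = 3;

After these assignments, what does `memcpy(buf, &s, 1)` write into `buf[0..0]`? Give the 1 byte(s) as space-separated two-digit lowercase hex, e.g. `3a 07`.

a3

mode (1b) val=1 bits=0x1 at bit 7: 0x80
opcode (1b) val=0 bits=0x0 at bit 6: 0x80
seq (1b) val=1 bits=0x1 at bit 5: 0xa0
kind (3b) val=0 bits=0x0 at bit 2: 0xa0
id (2b) val=3 bits=0x3 at bit 0: 0xa3
word = 0xa3 → big-endian bytes:
  [0]=0xa3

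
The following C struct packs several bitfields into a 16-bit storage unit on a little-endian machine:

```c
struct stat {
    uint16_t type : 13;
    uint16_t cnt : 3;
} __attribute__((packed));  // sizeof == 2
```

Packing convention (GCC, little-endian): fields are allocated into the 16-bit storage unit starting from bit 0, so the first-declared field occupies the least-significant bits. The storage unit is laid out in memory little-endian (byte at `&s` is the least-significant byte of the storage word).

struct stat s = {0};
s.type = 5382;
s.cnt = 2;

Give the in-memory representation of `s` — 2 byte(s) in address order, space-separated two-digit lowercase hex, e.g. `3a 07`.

06 55

[0+:13] type=5382 & 0x1fff = 0x1506; word=0x1506
[13+:3] cnt=2 & 0x7 = 0x2; word=0x5506
word = 0x5506 → little-endian bytes:
  [0]=0x06  [1]=0x55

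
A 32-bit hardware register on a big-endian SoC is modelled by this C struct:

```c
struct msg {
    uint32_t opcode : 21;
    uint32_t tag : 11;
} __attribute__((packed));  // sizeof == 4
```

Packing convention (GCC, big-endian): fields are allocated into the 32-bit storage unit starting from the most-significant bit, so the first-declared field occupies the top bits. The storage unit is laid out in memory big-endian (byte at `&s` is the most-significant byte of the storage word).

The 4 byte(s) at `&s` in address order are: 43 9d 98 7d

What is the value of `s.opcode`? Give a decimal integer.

553907

[0]=0x43 [1]=0x9d [2]=0x98 [3]=0x7d (big-endian) → word 0x439d987d
opcode:21 @ bit 11 → (0x439d987d>>11)&0x1fffff = 0x873b3  ←
tag:11 @ bit 0 → (0x439d987d>>0)&0x7ff = 0x7d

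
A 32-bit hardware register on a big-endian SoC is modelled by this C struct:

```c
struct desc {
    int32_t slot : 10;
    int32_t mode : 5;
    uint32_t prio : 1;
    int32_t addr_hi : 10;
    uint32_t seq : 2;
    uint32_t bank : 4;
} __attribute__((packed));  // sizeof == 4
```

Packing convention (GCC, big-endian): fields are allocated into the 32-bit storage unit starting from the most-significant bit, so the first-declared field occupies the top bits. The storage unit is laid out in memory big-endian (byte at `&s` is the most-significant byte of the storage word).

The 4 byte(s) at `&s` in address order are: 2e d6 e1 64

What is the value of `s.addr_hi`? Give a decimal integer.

[0]=0x2e [1]=0xd6 [2]=0xe1 [3]=0x64 (big-endian) → word 0x2ed6e164
slot [22+:10] = (word>>22) & 0x3ff = 187
mode [17+:5] = (word>>17) & 0x1f = 11
prio [16+:1] = (word>>16) & 0x1 = 0
addr_hi [6+:10] = (word>>6) & 0x3ff = 901  ←
seq [4+:2] = (word>>4) & 0x3 = 2
bank [0+:4] = (word>>0) & 0xf = 4
addr_hi signed 10b, MSB=1: 901 - 1024 = -123

-123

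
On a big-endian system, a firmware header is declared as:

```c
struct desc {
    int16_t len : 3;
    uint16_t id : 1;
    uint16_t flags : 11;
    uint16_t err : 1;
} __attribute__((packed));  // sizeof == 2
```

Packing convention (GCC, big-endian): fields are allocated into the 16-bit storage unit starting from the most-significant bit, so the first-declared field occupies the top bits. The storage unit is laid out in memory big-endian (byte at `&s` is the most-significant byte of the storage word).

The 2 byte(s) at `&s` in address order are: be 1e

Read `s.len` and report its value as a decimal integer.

[0]=0xbe [1]=0x1e (big-endian) → word 0xbe1e
len:3 @ bit 13 → (0xbe1e>>13)&0x7 = 0x5  ←
id:1 @ bit 12 → (0xbe1e>>12)&0x1 = 0x1
flags:11 @ bit 1 → (0xbe1e>>1)&0x7ff = 0x70f
err:1 @ bit 0 → (0xbe1e>>0)&0x1 = 0x0
len signed 3b, MSB=1: 5 - 8 = -3

-3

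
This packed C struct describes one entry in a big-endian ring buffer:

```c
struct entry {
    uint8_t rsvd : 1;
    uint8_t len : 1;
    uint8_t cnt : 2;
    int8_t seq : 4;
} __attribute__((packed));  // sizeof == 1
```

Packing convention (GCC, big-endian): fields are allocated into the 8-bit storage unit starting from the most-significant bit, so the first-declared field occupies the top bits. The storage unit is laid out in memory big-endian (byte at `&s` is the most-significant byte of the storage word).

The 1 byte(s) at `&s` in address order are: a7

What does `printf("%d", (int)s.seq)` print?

[0]=0xa7 (big-endian) → word 0xa7
rsvd [7+:1] = (word>>7) & 0x1 = 1
len [6+:1] = (word>>6) & 0x1 = 0
cnt [4+:2] = (word>>4) & 0x3 = 2
seq [0+:4] = (word>>0) & 0xf = 7  ←
seq signed 4b, MSB=0: value = 7

7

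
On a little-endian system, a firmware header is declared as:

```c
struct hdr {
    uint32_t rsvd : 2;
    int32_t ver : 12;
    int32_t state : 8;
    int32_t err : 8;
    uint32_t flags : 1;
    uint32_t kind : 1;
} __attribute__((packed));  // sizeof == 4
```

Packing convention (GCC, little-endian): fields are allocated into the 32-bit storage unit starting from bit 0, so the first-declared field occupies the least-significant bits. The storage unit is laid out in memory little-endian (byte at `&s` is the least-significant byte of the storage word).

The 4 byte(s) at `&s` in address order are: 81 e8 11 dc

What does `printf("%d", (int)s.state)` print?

71

[0]=0x81 [1]=0xe8 [2]=0x11 [3]=0xdc (little-endian) → word 0xdc11e881
rsvd:2 @ bit 0 → (0xdc11e881>>0)&0x3 = 0x1
ver:12 @ bit 2 → (0xdc11e881>>2)&0xfff = 0xa20
state:8 @ bit 14 → (0xdc11e881>>14)&0xff = 0x47  ←
err:8 @ bit 22 → (0xdc11e881>>22)&0xff = 0x70
flags:1 @ bit 30 → (0xdc11e881>>30)&0x1 = 0x1
kind:1 @ bit 31 → (0xdc11e881>>31)&0x1 = 0x1
state signed 8b, MSB=0: value = 71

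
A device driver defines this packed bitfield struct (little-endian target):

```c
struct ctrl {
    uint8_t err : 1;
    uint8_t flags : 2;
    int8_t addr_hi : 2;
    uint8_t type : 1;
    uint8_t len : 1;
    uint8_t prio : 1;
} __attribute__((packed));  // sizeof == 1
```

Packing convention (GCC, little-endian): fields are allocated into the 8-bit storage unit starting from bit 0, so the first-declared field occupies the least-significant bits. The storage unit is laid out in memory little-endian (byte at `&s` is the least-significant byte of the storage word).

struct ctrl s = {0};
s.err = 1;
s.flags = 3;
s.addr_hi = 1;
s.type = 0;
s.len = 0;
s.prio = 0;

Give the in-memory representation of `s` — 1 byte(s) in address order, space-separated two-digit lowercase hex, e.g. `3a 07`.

[0+:1] err=1 & 0x1 = 0x1; word=0x01
[1+:2] flags=3 & 0x3 = 0x3; word=0x07
[3+:2] addr_hi=1 & 0x3 = 0x1; word=0x0f
[5+:1] type=0 & 0x1 = 0x0; word=0x0f
[6+:1] len=0 & 0x1 = 0x0; word=0x0f
[7+:1] prio=0 & 0x1 = 0x0; word=0x0f
word = 0x0f → little-endian bytes:
  [0]=0x0f

0f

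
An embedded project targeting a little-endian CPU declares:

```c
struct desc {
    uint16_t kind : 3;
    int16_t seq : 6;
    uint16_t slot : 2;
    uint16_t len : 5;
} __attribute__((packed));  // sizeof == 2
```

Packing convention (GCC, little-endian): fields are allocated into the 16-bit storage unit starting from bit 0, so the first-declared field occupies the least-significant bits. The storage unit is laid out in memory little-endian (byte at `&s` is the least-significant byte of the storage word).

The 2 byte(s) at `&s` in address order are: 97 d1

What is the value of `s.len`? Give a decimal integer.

26

[0]=0x97 [1]=0xd1 (little-endian) → word 0xd197
kind:3 @ bit 0 → (0xd197>>0)&0x7 = 0x7
seq:6 @ bit 3 → (0xd197>>3)&0x3f = 0x32
slot:2 @ bit 9 → (0xd197>>9)&0x3 = 0x0
len:5 @ bit 11 → (0xd197>>11)&0x1f = 0x1a  ←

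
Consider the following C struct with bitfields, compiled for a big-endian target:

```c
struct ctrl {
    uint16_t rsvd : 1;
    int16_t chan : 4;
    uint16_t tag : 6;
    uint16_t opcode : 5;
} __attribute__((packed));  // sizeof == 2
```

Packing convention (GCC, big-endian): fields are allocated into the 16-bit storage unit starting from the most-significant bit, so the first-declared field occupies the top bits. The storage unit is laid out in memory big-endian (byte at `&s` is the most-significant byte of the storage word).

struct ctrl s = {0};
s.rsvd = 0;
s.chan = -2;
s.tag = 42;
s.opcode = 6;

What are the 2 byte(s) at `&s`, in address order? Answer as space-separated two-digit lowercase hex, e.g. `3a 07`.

75 46

rsvd:1 = 0 → 0x0 << 15 → word 0x0000
chan:4 = -2 → 0xe << 11 → word 0x7000
tag:6 = 42 → 0x2a << 5 → word 0x7540
opcode:5 = 6 → 0x6 << 0 → word 0x7546
word = 0x7546 → big-endian bytes:
  [0]=0x75  [1]=0x46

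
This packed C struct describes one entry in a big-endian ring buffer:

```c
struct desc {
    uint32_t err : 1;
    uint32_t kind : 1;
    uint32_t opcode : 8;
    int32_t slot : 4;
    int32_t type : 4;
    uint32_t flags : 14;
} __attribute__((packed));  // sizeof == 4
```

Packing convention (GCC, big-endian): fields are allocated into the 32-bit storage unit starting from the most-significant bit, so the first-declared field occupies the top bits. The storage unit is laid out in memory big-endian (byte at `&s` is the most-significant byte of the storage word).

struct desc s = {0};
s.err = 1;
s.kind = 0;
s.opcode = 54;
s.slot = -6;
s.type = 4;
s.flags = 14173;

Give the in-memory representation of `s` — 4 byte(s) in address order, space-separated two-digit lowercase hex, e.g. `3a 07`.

err (1b) val=1 bits=0x1 at bit 31: 0x80000000
kind (1b) val=0 bits=0x0 at bit 30: 0x80000000
opcode (8b) val=54 bits=0x36 at bit 22: 0x8d800000
slot (4b) val=-6 bits=0xa at bit 18: 0x8da80000
type (4b) val=4 bits=0x4 at bit 14: 0x8da90000
flags (14b) val=14173 bits=0x375d at bit 0: 0x8da9375d
word = 0x8da9375d → big-endian bytes:
  [0]=0x8d  [1]=0xa9  [2]=0x37  [3]=0x5d

8d a9 37 5d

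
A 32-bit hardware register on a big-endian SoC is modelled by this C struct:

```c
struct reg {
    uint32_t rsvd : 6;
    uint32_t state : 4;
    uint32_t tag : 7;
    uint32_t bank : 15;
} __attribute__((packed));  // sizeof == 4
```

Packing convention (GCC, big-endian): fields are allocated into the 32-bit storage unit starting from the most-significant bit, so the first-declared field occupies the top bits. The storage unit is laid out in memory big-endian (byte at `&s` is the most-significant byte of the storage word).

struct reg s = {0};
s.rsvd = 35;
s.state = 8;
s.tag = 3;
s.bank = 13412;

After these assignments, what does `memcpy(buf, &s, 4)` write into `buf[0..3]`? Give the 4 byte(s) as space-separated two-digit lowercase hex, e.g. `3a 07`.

rsvd:6 = 35 → 0x23 << 26 → word 0x8c000000
state:4 = 8 → 0x8 << 22 → word 0x8e000000
tag:7 = 3 → 0x3 << 15 → word 0x8e018000
bank:15 = 13412 → 0x3464 << 0 → word 0x8e01b464
word = 0x8e01b464 → big-endian bytes:
  [0]=0x8e  [1]=0x01  [2]=0xb4  [3]=0x64

8e 01 b4 64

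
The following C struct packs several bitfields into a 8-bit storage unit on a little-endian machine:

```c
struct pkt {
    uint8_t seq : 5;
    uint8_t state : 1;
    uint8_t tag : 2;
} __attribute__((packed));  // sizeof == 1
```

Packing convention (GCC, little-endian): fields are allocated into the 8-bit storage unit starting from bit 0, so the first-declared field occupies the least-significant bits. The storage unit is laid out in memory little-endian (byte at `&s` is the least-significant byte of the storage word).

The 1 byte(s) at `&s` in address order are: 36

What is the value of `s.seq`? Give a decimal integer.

[0]=0x36 (little-endian) → word 0x36
seq:5 @ bit 0 → (0x36>>0)&0x1f = 0x16  ←
state:1 @ bit 5 → (0x36>>5)&0x1 = 0x1
tag:2 @ bit 6 → (0x36>>6)&0x3 = 0x0

22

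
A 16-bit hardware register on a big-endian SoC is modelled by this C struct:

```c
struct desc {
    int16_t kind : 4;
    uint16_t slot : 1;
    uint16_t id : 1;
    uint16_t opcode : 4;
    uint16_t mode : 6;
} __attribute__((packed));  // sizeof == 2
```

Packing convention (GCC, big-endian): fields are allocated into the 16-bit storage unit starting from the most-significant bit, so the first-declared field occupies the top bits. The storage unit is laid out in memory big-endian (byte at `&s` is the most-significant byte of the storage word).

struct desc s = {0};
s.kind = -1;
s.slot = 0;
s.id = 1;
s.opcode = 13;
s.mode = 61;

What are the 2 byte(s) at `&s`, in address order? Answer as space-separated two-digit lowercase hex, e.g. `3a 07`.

[12+:4] kind=-1 & 0xf = 0xf; word=0xf000
[11+:1] slot=0 & 0x1 = 0x0; word=0xf000
[10+:1] id=1 & 0x1 = 0x1; word=0xf400
[6+:4] opcode=13 & 0xf = 0xd; word=0xf740
[0+:6] mode=61 & 0x3f = 0x3d; word=0xf77d
word = 0xf77d → big-endian bytes:
  [0]=0xf7  [1]=0x7d

f7 7d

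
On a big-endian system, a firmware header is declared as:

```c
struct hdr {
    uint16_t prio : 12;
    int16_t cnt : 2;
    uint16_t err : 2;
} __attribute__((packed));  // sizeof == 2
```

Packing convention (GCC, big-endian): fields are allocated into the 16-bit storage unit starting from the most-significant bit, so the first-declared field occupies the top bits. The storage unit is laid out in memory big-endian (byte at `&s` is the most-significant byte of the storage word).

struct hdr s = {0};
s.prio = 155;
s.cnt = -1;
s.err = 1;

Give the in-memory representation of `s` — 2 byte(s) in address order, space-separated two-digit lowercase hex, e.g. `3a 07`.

[4+:12] prio=155 & 0xfff = 0x9b; word=0x09b0
[2+:2] cnt=-1 & 0x3 = 0x3; word=0x09bc
[0+:2] err=1 & 0x3 = 0x1; word=0x09bd
word = 0x09bd → big-endian bytes:
  [0]=0x09  [1]=0xbd

09 bd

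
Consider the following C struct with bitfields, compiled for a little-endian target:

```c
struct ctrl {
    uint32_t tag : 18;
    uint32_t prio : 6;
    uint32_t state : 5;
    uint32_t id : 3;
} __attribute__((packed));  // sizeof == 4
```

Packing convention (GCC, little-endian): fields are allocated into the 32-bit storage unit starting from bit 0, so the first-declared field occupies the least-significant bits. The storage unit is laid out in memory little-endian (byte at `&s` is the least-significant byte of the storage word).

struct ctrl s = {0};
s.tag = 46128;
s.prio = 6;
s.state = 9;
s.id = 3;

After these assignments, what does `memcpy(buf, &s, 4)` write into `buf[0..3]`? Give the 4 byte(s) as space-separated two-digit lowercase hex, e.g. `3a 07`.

tag (18b) val=46128 bits=0xb430 at bit 0: 0x0000b430
prio (6b) val=6 bits=0x6 at bit 18: 0x0018b430
state (5b) val=9 bits=0x9 at bit 24: 0x0918b430
id (3b) val=3 bits=0x3 at bit 29: 0x6918b430
word = 0x6918b430 → little-endian bytes:
  [0]=0x30  [1]=0xb4  [2]=0x18  [3]=0x69

30 b4 18 69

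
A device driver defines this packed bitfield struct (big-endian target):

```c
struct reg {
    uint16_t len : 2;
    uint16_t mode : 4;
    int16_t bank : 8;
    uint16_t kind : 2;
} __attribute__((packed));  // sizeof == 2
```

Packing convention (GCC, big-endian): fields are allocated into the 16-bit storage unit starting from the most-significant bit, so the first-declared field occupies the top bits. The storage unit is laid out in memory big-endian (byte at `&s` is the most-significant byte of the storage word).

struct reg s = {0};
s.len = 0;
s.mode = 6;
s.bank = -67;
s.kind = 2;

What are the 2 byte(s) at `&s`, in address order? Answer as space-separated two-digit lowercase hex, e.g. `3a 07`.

1a f6

len:2 = 0 → 0x0 << 14 → word 0x0000
mode:4 = 6 → 0x6 << 10 → word 0x1800
bank:8 = -67 → 0xbd << 2 → word 0x1af4
kind:2 = 2 → 0x2 << 0 → word 0x1af6
word = 0x1af6 → big-endian bytes:
  [0]=0x1a  [1]=0xf6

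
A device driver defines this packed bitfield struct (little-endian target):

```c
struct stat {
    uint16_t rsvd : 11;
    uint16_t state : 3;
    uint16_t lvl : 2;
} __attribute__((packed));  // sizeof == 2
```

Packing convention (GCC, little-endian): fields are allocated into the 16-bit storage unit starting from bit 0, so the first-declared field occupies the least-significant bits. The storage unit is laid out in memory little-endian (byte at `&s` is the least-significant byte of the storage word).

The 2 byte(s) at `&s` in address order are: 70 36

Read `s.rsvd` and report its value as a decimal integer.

1648

[0]=0x70 [1]=0x36 (little-endian) → word 0x3670
rsvd:11 @ bit 0 → (0x3670>>0)&0x7ff = 0x670  ←
state:3 @ bit 11 → (0x3670>>11)&0x7 = 0x6
lvl:2 @ bit 14 → (0x3670>>14)&0x3 = 0x0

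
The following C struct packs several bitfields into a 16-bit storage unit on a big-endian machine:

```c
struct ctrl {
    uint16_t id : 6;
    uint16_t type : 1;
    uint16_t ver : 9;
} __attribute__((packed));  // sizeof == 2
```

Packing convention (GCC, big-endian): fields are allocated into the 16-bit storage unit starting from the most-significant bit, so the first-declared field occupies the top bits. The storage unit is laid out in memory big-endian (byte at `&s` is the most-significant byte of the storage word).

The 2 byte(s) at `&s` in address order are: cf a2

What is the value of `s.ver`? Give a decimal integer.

[0]=0xcf [1]=0xa2 (big-endian) → word 0xcfa2
id:6 @ bit 10 → (0xcfa2>>10)&0x3f = 0x33
type:1 @ bit 9 → (0xcfa2>>9)&0x1 = 0x1
ver:9 @ bit 0 → (0xcfa2>>0)&0x1ff = 0x1a2  ←

418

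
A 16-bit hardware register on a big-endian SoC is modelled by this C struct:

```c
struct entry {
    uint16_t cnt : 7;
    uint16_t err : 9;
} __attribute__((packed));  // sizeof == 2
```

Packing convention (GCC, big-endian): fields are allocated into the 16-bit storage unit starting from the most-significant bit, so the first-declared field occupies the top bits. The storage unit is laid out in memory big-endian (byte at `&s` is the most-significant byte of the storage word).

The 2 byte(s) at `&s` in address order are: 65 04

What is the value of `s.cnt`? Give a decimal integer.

[0]=0x65 [1]=0x04 (big-endian) → word 0x6504
cnt [9+:7] = (word>>9) & 0x7f = 50  ←
err [0+:9] = (word>>0) & 0x1ff = 260

50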